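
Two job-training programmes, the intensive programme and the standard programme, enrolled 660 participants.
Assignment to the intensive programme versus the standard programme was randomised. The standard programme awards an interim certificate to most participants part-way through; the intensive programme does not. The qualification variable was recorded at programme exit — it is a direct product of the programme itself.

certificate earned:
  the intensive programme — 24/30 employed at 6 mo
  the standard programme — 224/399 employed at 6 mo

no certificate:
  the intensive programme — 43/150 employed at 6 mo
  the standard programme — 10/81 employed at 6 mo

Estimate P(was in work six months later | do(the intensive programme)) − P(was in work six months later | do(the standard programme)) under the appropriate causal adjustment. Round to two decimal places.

-0.12

The stratified and pooled comparisons disagree (the intensive programme wins within each qualification attained during the programme; the standard programme wins overall), so the answer turns on the causal role of qualification attained during the programme.
Qualification attained during the programme lies on the pathway programme → qualification attained during the programme → outcome, so adjusting for it blocks the indirect effect. For the total causal effect of programme, use the unadjusted pooled rates.
The causal difference is the pooled difference: 0.372 − 0.487 = -0.115.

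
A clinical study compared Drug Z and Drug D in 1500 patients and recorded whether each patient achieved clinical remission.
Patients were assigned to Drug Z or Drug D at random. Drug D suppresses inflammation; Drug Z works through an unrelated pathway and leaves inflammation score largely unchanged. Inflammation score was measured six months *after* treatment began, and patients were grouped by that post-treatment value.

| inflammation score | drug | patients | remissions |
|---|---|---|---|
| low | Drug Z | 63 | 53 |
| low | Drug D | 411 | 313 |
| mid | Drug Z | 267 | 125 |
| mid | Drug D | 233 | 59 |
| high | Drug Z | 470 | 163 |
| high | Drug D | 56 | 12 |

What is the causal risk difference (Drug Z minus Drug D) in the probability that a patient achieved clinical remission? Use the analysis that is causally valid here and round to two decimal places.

Within every inflammation score level Drug Z has the higher rate, yet pooled Drug D does — Simpson's reversal.
Inflammation score lies on the pathway drug → inflammation score → outcome, so adjusting for it blocks the indirect effect. For the total causal effect of drug, use the unadjusted pooled rates.
The causal difference is the pooled difference: 0.426 − 0.549 = -0.122.

-0.12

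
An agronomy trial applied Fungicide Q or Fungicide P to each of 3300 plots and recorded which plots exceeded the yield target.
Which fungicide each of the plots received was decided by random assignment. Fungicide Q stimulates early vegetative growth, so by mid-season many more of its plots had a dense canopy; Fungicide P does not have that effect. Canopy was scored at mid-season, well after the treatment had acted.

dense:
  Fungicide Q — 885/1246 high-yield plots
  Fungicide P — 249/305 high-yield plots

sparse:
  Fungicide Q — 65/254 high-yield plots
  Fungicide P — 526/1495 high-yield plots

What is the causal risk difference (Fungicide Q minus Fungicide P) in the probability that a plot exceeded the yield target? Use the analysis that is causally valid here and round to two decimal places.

+0.20

Mid-season canopy is downstream of the fungicide. One should not condition on a consequence of treatment, so the overall rates are the right comparison.
The causal difference is the pooled difference: 0.633 − 0.431 = +0.203.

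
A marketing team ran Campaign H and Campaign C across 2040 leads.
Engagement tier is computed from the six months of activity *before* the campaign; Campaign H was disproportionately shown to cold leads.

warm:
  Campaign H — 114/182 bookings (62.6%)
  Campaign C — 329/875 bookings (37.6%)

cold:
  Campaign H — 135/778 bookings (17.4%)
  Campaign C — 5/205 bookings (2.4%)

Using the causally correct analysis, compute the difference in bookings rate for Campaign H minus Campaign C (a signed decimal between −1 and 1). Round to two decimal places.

The stratified and pooled comparisons disagree (Campaign H wins within each engagement tier; Campaign C wins overall), so the answer turns on the causal role of engagement tier.
Engagement tier is set before the campaign has any effect — it is not caused by the campaign — and it independently drives the outcome. That makes it a confounder, so the causal comparison is within engagement tier levels.
Adjusting over the population distribution of engagement tier: 0.518·(0.626−0.376) + 0.482·(0.174−0.024) = +0.202.

+0.20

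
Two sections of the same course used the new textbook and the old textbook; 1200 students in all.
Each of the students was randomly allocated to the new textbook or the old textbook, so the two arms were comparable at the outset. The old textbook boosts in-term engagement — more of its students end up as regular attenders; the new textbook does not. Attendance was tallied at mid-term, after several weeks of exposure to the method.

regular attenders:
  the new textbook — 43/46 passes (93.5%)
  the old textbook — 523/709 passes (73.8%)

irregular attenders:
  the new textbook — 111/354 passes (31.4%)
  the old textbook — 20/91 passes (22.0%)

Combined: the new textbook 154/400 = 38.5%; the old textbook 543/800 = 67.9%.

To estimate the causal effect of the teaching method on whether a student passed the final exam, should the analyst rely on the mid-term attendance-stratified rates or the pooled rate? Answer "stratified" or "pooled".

The stratified and pooled comparisons disagree (the new textbook wins within each mid-term attendance; the old textbook wins overall), so the answer turns on the causal role of mid-term attendance.
Mid-term attendance lies on the pathway teaching method → mid-term attendance → outcome, so adjusting for it blocks the indirect effect. For the total causal effect of teaching method, use the unadjusted pooled rates.
Pooled: the new textbook 38.5% vs the old textbook 67.9%; the old textbook is higher overall.

pooled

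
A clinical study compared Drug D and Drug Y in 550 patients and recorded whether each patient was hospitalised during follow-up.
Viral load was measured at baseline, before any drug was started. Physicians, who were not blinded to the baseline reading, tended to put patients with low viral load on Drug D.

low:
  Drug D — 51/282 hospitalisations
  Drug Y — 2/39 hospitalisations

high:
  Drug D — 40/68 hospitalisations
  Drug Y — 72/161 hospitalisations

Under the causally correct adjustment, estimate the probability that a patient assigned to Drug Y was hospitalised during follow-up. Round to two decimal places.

0.22

Drug Y is lower inside every viral load stratum but Drug D is lower in aggregate. Whether to stratify depends on how viral load relates to the drug.
Viral load is set before the drug has any effect — it is not caused by the drug — and it independently drives the outcome. That makes it a confounder, so the causal comparison is within viral load levels.
Standardising Drug Y to the population viral load mix: 0.584·2/39 + 0.416·72/161 = 0.216.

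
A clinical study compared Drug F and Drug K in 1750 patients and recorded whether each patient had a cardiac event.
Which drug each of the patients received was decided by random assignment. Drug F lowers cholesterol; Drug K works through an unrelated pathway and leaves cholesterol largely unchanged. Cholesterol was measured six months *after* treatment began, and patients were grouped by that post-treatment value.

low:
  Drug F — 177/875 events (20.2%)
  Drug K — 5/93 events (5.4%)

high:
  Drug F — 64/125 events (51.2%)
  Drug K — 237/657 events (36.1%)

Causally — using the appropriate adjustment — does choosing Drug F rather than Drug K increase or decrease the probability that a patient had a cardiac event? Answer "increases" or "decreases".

decreases

The cholesterol-specific comparison favours Drug K throughout, but the pooled figures favour Drug F. The question is whether to condition on cholesterol.
Stratifying would compare drugs among patients the drugs themselves sorted into cholesterol groups — a form of selection on an intermediate. The unconditioned pooled rates give the total causal effect.
Pooled: Drug F 24.1% vs Drug K 32.3%; Drug F is lower overall.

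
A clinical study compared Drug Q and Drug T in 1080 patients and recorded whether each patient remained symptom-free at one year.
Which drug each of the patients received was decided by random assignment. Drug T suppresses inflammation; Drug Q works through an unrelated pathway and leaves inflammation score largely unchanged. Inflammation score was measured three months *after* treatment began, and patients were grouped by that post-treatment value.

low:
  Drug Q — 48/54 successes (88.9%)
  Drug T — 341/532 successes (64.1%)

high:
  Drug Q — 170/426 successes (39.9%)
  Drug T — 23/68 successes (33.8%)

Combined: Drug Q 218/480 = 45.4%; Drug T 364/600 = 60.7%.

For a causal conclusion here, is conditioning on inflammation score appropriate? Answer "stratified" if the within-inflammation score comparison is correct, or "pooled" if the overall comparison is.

pooled

The stratified and pooled comparisons disagree (Drug Q wins within each inflammation score; Drug T wins overall), so the answer turns on the causal role of inflammation score.
Stratifying would compare drugs among patients the drugs themselves sorted into inflammation score groups — a form of selection on an intermediate. The unconditioned pooled rates give the total causal effect.
Pooled: Drug Q 45.4% vs Drug T 60.7%; Drug T is higher overall.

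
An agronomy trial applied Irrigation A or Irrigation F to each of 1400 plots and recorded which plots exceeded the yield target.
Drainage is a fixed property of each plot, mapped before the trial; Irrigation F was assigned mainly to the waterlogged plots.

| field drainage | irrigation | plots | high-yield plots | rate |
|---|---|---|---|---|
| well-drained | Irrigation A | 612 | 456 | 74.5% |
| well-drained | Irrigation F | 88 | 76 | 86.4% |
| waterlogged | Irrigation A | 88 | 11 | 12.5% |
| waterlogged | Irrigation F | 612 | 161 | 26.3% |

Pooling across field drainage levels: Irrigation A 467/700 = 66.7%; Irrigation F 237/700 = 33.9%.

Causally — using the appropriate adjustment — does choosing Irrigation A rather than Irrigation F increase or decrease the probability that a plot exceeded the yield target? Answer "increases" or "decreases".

decreases

Field drainage differs across irrigations for reasons unrelated to any effect of the irrigation itself, and it separately predicts the outcome — a classic confounder. We must compare within field drainage levels.
Within each level — well-drained: 74.5% vs 86.4%; waterlogged: 12.5% vs 26.3% — Irrigation F is higher every time.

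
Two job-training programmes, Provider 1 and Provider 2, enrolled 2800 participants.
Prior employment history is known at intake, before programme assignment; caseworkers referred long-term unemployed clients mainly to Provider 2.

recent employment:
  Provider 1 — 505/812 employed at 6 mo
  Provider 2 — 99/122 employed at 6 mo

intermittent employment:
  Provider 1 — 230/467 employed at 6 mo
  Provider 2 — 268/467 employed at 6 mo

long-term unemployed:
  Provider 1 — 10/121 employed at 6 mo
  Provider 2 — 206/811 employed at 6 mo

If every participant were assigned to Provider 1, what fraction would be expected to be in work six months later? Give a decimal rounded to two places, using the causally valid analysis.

The stratified and pooled comparisons disagree (Provider 2 wins within each prior employment history; Provider 1 wins overall), so the answer turns on the causal role of prior employment history.
The imbalance in prior employment history arose from how participants were allocated, not from anything the programme did; and prior employment history independently affects the outcome. The pooled gap is confounded — condition on prior employment history.
Standardising Provider 1 to the population prior employment history mix: 0.334·505/812 + 0.334·230/467 + 0.333·10/121 = 0.399.

0.40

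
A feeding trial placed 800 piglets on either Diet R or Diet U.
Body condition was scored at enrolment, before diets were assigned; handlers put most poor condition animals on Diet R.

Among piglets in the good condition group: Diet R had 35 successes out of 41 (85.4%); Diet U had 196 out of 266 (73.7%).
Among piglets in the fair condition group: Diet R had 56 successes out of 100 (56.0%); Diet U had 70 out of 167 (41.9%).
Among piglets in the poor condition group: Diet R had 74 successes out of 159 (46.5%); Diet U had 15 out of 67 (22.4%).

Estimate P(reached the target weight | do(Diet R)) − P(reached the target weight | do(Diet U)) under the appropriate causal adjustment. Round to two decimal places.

Since starting body condition is a pre-existing factor (not a product of the diet) and it affects the outcome on its own, it is a confounder. The stratified rates, not the pooled rate, identify the causal effect.
Adjusting over the population distribution of starting body condition: 0.384·(0.854−0.737) + 0.334·(0.560−0.419) + 0.282·(0.465−0.224) = +0.160.

+0.16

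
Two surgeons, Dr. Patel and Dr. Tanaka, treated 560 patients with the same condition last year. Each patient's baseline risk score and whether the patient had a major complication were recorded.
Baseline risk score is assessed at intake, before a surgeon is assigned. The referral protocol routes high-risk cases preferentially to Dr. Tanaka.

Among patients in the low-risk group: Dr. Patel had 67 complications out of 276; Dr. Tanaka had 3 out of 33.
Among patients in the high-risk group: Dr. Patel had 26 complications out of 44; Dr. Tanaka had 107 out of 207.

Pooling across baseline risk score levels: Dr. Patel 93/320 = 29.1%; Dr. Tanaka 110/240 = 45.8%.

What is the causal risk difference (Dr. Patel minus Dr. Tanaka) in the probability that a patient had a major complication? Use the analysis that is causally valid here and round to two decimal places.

+0.12

Nothing the surgeon does changes baseline risk score; the imbalance is an allocation artefact. With baseline risk score also predicting the outcome, the pooled figure is confounded, and the within-stratum comparison is the causal one.
Adjusting over the population distribution of baseline risk score: 0.552·(0.243−0.091) + 0.448·(0.591−0.517) = +0.117.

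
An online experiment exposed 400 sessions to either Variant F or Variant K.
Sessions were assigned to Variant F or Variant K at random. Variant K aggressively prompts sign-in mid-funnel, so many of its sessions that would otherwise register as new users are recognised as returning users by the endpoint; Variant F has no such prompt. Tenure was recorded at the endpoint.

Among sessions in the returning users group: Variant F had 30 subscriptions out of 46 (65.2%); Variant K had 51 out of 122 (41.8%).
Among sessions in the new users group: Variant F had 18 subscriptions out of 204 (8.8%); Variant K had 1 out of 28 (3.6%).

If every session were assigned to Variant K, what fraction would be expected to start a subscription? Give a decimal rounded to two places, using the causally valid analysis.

0.35

The distribution of user tenure is itself part of what the variant does — it is an intermediate outcome. Holding it fixed would remove that part of the effect; the total effect is the pooled difference.
So P(outcome | do(Variant K)) is just the pooled rate for Variant K: 52/150 = 0.347.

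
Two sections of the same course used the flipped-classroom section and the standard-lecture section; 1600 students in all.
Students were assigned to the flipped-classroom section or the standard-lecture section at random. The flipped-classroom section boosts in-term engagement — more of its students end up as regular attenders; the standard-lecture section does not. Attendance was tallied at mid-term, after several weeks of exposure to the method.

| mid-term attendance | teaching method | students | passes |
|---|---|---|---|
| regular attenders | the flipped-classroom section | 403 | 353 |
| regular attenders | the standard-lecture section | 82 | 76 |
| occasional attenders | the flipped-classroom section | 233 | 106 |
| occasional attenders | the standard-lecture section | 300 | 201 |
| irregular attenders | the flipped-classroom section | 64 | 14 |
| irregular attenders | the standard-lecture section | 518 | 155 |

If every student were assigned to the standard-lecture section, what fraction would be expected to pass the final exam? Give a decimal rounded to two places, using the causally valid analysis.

the standard-lecture section is higher inside every mid-term attendance stratum but the flipped-classroom section is higher in aggregate. Whether to stratify depends on how mid-term attendance relates to the teaching method.
Mid-term attendance is recorded after the teaching method and is itself shifted by it — it sits on the causal path from teaching method to outcome. Conditioning on a mediator would strip out part of the effect we want; the pooled comparison gives the total causal effect.
So P(outcome | do(the standard-lecture section)) is just the pooled rate for the standard-lecture section: 432/900 = 0.480.

0.48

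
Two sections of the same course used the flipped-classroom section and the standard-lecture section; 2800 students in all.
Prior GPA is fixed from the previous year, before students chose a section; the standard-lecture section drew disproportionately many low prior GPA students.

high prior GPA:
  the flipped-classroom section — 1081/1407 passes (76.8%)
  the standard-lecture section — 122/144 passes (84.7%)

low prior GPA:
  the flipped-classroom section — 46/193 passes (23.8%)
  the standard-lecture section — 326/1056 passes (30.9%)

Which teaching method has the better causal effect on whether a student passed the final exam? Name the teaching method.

Here prior GPA band is a common cause — it drives both which teaching method a case falls under and the outcome. The crude comparison mixes populations; the stratum-specific rates are the causally relevant ones.
Within each level — high prior GPA: 76.8% vs 84.7%; low prior GPA: 23.8% vs 30.9% — the standard-lecture section is higher every time.

the standard-lecture section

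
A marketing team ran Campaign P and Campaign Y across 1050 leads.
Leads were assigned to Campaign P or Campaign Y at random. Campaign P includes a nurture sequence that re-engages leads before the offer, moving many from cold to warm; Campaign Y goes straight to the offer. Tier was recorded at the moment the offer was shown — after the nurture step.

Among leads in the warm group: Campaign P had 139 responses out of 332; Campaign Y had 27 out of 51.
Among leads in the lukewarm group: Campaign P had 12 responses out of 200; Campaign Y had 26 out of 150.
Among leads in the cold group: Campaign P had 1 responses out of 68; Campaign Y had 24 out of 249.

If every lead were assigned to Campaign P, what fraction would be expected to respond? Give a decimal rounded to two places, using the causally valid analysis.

The distribution of engagement tier is itself part of what the campaign does — it is an intermediate outcome. Holding it fixed would remove that part of the effect; the total effect is the pooled difference.
So P(outcome | do(Campaign P)) is just the pooled rate for Campaign P: 152/600 = 0.253.

0.25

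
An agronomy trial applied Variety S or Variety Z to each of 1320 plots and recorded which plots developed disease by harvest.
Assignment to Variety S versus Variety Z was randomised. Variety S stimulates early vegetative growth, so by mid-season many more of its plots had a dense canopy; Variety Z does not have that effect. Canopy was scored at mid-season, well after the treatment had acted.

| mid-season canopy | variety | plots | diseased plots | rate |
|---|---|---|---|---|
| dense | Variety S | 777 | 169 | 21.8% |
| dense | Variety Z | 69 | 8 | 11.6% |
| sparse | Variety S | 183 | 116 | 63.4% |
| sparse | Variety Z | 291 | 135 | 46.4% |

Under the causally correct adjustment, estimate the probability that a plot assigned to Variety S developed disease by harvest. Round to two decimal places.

0.30

The stratified and pooled comparisons disagree (Variety Z wins within each mid-season canopy; Variety S wins overall), so the answer turns on the causal role of mid-season canopy.
Because the variety influences mid-season canopy, mid-season canopy is a post-treatment mediator, not a confounder. Stratifying on it would bias the estimate; the causal effect is the crude pooled difference.
So P(outcome | do(Variety S)) is just the pooled rate for Variety S: 285/960 = 0.297.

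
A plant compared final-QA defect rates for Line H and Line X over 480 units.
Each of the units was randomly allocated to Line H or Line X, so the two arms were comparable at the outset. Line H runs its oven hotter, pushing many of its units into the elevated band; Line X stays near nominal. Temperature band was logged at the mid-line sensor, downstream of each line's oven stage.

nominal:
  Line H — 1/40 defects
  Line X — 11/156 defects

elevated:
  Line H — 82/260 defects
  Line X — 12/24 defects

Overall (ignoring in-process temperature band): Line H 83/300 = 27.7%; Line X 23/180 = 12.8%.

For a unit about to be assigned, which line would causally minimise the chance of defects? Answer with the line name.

The in-process temperature band-specific comparison favours Line H throughout, but the pooled figures favour Line X. The question is whether to condition on in-process temperature band.
In-process temperature band is recorded after the line and is itself shifted by it — it sits on the causal path from line to outcome. Conditioning on a mediator would strip out part of the effect we want; the pooled comparison gives the total causal effect.
Pooled: Line H 27.7% vs Line X 12.8%; Line X is lower overall.

Line X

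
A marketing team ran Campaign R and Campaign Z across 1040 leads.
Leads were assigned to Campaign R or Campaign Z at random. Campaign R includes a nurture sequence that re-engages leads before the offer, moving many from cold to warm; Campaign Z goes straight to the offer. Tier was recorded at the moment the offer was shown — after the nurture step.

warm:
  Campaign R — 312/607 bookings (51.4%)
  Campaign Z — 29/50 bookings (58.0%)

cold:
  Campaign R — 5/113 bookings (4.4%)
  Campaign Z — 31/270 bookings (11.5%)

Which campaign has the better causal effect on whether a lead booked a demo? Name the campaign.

Campaign R

Engagement tier is recorded after the campaign and is itself shifted by it — it sits on the causal path from campaign to outcome. Conditioning on a mediator would strip out part of the effect we want; the pooled comparison gives the total causal effect.
Pooled: Campaign R 44.0% vs Campaign Z 18.8%; Campaign R is higher overall.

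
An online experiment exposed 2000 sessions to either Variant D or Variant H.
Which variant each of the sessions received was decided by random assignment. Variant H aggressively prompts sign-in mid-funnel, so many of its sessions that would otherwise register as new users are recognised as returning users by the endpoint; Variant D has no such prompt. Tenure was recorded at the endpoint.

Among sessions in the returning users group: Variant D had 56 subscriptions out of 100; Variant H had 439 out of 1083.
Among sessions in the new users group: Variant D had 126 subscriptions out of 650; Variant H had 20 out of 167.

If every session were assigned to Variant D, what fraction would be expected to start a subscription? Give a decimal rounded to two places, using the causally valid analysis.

0.24

The user tenure-specific comparison favours Variant D throughout, but the pooled figures favour Variant H. The question is whether to condition on user tenure.
User tenure is downstream of the variant. One should not condition on a consequence of treatment, so the overall rates are the right comparison.
So P(outcome | do(Variant D)) is just the pooled rate for Variant D: 182/750 = 0.243.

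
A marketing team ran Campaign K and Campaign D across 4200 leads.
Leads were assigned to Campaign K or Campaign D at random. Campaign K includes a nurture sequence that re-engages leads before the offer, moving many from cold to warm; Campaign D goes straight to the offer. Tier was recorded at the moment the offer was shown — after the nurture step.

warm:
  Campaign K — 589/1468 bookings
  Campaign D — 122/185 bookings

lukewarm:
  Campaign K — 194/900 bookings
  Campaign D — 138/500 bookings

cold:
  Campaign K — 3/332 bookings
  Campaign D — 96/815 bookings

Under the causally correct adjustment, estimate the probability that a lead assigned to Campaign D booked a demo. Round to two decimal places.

Because the campaign influences engagement tier, engagement tier is a post-treatment mediator, not a confounder. Stratifying on it would bias the estimate; the causal effect is the crude pooled difference.
So P(outcome | do(Campaign D)) is just the pooled rate for Campaign D: 356/1500 = 0.237.

0.24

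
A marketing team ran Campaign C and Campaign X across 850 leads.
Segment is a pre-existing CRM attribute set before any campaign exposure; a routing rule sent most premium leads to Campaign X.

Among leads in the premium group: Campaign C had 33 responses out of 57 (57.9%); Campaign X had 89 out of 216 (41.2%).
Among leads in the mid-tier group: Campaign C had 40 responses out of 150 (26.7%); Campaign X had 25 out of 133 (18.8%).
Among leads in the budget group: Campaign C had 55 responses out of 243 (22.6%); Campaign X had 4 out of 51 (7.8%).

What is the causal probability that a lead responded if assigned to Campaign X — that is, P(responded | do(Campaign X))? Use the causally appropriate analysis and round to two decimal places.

Customer segment differs across campaigns for reasons unrelated to any effect of the campaign itself, and it separately predicts the outcome — a classic confounder. We must compare within customer segment levels.
Standardising Campaign X to the population customer segment mix: 0.321·89/216 + 0.333·25/133 + 0.346·4/51 = 0.222.

0.22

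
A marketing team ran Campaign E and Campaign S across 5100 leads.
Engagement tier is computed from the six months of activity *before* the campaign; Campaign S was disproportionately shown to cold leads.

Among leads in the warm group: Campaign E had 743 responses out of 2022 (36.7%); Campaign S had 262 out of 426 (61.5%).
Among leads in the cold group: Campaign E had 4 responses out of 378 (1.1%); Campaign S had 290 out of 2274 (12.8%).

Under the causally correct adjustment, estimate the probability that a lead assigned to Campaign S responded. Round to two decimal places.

Since engagement tier is a pre-existing factor (not a product of the campaign) and it affects the outcome on its own, it is a confounder. The stratified rates, not the pooled rate, identify the causal effect.
Standardising Campaign S to the population engagement tier mix: 0.480·262/426 + 0.520·290/2274 = 0.362.

0.36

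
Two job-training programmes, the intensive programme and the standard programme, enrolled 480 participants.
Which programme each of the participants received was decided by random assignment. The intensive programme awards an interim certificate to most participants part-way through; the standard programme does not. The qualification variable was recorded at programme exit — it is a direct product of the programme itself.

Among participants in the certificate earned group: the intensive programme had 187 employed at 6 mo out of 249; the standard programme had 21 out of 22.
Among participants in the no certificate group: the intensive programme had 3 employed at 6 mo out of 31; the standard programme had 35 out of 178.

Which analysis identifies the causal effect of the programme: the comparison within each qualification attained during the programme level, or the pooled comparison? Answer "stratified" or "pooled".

pooled

Stratifying would compare programmes among participants the programmes themselves sorted into qualification attained during the programme groups — a form of selection on an intermediate. The unconditioned pooled rates give the total causal effect.
Pooled: the intensive programme 67.9% vs the standard programme 28.0%; the intensive programme is higher overall.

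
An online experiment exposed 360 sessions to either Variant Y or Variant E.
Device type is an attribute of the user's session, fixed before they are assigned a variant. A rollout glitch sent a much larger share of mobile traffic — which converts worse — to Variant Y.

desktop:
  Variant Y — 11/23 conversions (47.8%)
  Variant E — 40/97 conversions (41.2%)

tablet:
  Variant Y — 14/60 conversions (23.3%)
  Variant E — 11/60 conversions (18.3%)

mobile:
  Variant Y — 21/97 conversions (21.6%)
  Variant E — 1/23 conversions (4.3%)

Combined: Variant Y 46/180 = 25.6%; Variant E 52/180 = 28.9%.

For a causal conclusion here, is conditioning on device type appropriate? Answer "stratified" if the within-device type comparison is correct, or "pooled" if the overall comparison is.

stratified

Device type satisfies the back-door criterion: it is not a descendant of the variant, and it blocks the spurious path from variant to outcome. Adjusting for it (i.e., using the within-device type rates) gives the causal effect.
Within each level — desktop: 47.8% vs 41.2%; tablet: 23.3% vs 18.3%; mobile: 21.6% vs 4.3% — Variant Y is higher every time.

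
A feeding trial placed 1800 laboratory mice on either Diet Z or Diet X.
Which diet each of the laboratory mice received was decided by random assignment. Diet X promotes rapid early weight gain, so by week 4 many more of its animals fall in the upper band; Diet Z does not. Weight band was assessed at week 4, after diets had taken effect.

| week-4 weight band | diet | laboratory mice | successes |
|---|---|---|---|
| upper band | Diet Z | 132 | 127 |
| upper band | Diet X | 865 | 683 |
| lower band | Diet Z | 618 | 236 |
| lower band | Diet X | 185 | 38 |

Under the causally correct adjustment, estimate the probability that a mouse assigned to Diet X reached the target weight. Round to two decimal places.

Because the diet influences week-4 weight band, week-4 weight band is a post-treatment mediator, not a confounder. Stratifying on it would bias the estimate; the causal effect is the crude pooled difference.
So P(outcome | do(Diet X)) is just the pooled rate for Diet X: 721/1050 = 0.687.

0.69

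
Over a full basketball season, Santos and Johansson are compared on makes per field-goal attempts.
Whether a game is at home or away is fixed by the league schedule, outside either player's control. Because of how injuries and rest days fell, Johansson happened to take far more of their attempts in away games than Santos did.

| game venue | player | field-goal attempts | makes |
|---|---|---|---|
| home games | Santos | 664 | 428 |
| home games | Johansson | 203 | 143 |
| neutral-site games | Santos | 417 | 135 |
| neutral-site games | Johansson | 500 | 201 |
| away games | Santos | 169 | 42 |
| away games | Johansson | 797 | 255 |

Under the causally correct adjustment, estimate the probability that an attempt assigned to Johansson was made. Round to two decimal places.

Within every game venue level Johansson has the higher rate, yet pooled Santos does — Simpson's reversal.
Game venue is set before the player has any effect — it is not caused by the player — and it independently drives the outcome. That makes it a confounder, so the causal comparison is within game venue levels.
Standardising Johansson to the population game venue mix: 0.315·143/203 + 0.333·201/500 + 0.351·255/797 = 0.469.

0.47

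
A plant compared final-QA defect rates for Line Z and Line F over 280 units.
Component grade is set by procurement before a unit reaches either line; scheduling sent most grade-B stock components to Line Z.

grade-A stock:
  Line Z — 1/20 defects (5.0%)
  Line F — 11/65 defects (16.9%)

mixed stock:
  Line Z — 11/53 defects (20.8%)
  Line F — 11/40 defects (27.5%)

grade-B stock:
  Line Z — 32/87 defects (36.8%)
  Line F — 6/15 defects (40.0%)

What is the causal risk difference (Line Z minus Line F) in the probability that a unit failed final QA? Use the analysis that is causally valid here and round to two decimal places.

-0.07

Component grade is set before the line has any effect — it is not caused by the line — and it independently drives the outcome. That makes it a confounder, so the causal comparison is within component grade levels.
Adjusting over the population distribution of component grade: 0.304·(0.050−0.169) + 0.332·(0.208−0.275) + 0.364·(0.368−0.400) = -0.070.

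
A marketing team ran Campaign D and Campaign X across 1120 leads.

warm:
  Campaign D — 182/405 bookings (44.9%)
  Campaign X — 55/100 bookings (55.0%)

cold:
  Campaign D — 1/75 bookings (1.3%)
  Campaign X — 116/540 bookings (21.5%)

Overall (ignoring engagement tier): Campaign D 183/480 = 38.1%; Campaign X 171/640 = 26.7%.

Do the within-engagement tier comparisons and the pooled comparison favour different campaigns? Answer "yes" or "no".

Within each engagement tier level (warm 44.9% vs 55.0%; cold 1.3% vs 21.5%), Campaign X has the higher rate every time. Pooled: 38.1% vs 26.7% — Campaign D has the higher rate overall. The two comparisons disagree.

yes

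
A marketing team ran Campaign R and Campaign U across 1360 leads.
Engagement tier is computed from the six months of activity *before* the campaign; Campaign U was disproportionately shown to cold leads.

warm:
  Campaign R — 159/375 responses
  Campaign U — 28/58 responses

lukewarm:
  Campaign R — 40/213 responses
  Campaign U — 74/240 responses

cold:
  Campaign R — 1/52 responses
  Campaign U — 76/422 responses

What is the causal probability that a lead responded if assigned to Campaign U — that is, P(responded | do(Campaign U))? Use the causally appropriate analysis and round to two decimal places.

Engagement tier is set before the campaign has any effect — it is not caused by the campaign — and it independently drives the outcome. That makes it a confounder, so the causal comparison is within engagement tier levels.
Standardising Campaign U to the population engagement tier mix: 0.318·28/58 + 0.333·74/240 + 0.349·76/422 = 0.319.

0.32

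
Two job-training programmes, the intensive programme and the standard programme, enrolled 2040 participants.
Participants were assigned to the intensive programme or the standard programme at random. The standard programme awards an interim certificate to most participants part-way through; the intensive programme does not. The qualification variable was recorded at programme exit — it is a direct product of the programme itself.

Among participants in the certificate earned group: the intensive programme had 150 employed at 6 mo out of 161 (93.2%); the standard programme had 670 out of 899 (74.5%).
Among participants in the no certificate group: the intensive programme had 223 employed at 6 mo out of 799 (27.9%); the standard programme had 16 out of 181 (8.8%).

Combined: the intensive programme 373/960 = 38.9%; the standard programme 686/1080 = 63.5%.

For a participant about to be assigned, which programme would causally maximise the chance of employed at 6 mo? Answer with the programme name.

the standard programme

The stratified and pooled comparisons disagree (the intensive programme wins within each qualification attained during the programme; the standard programme wins overall), so the answer turns on the causal role of qualification attained during the programme.
Stratifying would compare programmes among participants the programmes themselves sorted into qualification attained during the programme groups — a form of selection on an intermediate. The unconditioned pooled rates give the total causal effect.
Pooled: the intensive programme 38.9% vs the standard programme 63.5%; the standard programme is higher overall.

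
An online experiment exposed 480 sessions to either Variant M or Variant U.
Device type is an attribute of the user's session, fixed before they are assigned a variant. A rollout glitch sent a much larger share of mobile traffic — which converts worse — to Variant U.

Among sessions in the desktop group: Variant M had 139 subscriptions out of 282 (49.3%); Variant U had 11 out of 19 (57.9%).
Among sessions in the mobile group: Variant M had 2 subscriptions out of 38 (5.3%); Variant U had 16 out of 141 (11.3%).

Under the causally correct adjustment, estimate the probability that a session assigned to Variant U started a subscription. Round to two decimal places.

0.41

The stratified and pooled comparisons disagree (Variant U wins within each device type; Variant M wins overall), so the answer turns on the causal role of device type.
Here device type is a common cause — it drives both which variant a case falls under and the outcome. The crude comparison mixes populations; the stratum-specific rates are the causally relevant ones.
Standardising Variant U to the population device type mix: 0.627·11/19 + 0.373·16/141 = 0.405.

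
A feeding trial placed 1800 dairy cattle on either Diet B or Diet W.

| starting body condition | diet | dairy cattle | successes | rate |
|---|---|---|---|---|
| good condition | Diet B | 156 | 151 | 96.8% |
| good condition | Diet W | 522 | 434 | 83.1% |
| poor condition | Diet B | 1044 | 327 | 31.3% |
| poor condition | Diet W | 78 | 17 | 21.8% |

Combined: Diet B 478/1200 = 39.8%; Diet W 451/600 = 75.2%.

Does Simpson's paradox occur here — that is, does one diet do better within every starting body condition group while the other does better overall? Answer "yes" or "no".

Within each starting body condition level (good condition 96.8% vs 83.1%; poor condition 31.3% vs 21.8%), Diet B has the higher rate every time. Pooled: 39.8% vs 75.2% — Diet W has the higher rate overall. The two comparisons disagree.

yes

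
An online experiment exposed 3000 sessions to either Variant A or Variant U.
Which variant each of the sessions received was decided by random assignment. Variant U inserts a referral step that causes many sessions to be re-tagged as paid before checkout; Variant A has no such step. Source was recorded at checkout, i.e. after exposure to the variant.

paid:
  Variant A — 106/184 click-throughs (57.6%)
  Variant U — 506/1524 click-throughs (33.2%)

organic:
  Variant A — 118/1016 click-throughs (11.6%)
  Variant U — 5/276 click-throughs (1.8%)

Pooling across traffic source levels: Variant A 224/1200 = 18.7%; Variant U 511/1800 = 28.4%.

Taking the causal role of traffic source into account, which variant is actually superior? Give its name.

Variant A is higher inside every traffic source stratum but Variant U is higher in aggregate. Whether to stratify depends on how traffic source relates to the variant.
Traffic source here is a post-treatment variable shaped by the variant; conditioning on it would introduce bias rather than remove it. The overall comparison is the causal one.
Pooled: Variant A 18.7% vs Variant U 28.4%; Variant U is higher overall.

Variant U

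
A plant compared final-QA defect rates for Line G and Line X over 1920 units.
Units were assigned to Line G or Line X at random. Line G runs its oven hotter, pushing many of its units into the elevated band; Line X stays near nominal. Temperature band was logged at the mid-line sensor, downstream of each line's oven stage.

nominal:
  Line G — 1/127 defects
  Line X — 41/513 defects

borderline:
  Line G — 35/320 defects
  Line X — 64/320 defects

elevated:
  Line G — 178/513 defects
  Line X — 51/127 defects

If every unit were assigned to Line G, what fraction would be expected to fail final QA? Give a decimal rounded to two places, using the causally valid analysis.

Because the line influences in-process temperature band, in-process temperature band is a post-treatment mediator, not a confounder. Stratifying on it would bias the estimate; the causal effect is the crude pooled difference.
So P(outcome | do(Line G)) is just the pooled rate for Line G: 214/960 = 0.223.

0.22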